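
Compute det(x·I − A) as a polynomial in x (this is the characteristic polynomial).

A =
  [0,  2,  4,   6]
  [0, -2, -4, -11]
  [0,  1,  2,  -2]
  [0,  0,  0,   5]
x^4 - 5*x^3

Expanding det(x·I − A) (e.g. by cofactor expansion or by noting that A is similar to its Jordan form J, which has the same characteristic polynomial as A) gives
  χ_A(x) = x^4 - 5*x^3
which factors as x^3*(x - 5). The eigenvalues (with algebraic multiplicities) are λ = 0 with multiplicity 3, λ = 5 with multiplicity 1.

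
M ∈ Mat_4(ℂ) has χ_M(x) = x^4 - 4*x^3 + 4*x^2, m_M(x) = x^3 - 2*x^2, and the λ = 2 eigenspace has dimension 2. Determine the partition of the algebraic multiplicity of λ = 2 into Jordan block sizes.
Block sizes for λ = 2: [1, 1]

Step 1 — from the characteristic polynomial, algebraic multiplicity of λ = 2 is 2. From dim ker(M − (2)·I) = 2, there are exactly 2 Jordan blocks for λ = 2.
Step 2 — from the minimal polynomial, the factor (x − 2) tells us the largest block for λ = 2 has size 1.
Step 3 — with total size 2, 2 blocks, and largest block 1, the block sizes (in nonincreasing order) are [1, 1].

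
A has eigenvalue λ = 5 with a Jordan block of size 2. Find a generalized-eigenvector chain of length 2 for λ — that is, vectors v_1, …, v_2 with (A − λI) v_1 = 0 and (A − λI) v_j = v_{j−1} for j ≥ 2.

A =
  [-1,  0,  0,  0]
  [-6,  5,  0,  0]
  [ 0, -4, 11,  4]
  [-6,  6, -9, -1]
A Jordan chain for λ = 5 of length 2:
v_1 = (0, 0, -4, 6)ᵀ
v_2 = (0, 1, 0, 0)ᵀ

Let N = A − (5)·I. We want v_2 with N^2 v_2 = 0 but N^1 v_2 ≠ 0; then v_{j-1} := N · v_j for j = 2, …, 2.

Pick v_2 = (0, 1, 0, 0)ᵀ.
Then v_1 = N · v_2 = (0, 0, -4, 6)ᵀ.

Sanity check: (A − (5)·I) v_1 = (0, 0, 0, 0)ᵀ = 0. ✓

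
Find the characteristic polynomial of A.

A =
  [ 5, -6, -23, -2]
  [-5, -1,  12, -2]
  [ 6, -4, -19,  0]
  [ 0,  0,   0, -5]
x^4 + 20*x^3 + 150*x^2 + 500*x + 625

Expanding det(x·I − A) (e.g. by cofactor expansion or by noting that A is similar to its Jordan form J, which has the same characteristic polynomial as A) gives
  χ_A(x) = x^4 + 20*x^3 + 150*x^2 + 500*x + 625
which factors as (x + 5)^4. The eigenvalues (with algebraic multiplicities) are λ = -5 with multiplicity 4.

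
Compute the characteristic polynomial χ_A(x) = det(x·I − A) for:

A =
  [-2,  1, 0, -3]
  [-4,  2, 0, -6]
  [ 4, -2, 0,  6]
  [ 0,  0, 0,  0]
x^4

Expanding det(x·I − A) (e.g. by cofactor expansion or by noting that A is similar to its Jordan form J, which has the same characteristic polynomial as A) gives
  χ_A(x) = x^4
which factors as x^4. The eigenvalues (with algebraic multiplicities) are λ = 0 with multiplicity 4.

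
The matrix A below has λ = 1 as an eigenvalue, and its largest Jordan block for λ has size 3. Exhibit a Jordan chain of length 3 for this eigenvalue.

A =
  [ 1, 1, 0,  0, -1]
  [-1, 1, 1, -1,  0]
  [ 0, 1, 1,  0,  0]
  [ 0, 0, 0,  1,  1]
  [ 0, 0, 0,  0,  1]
A Jordan chain for λ = 1 of length 3:
v_1 = (-1, 0, -1, 0, 0)ᵀ
v_2 = (0, -1, 0, 0, 0)ᵀ
v_3 = (1, 0, 0, 0, 0)ᵀ

Let N = A − (1)·I. We want v_3 with N^3 v_3 = 0 but N^2 v_3 ≠ 0; then v_{j-1} := N · v_j for j = 3, …, 2.

Pick v_3 = (1, 0, 0, 0, 0)ᵀ.
Then v_2 = N · v_3 = (0, -1, 0, 0, 0)ᵀ.
Then v_1 = N · v_2 = (-1, 0, -1, 0, 0)ᵀ.

Sanity check: (A − (1)·I) v_1 = (0, 0, 0, 0, 0)ᵀ = 0. ✓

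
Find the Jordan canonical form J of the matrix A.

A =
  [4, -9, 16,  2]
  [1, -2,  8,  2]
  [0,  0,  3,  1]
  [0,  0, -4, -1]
J_2(1) ⊕ J_2(1)

The characteristic polynomial is
  det(x·I − A) = x^4 - 4*x^3 + 6*x^2 - 4*x + 1 = (x - 1)^4

Eigenvalues and multiplicities (the geometric multiplicity of λ is n − rank(A − λI), which equals the number of Jordan blocks for λ):
  λ = 1: algebraic multiplicity = 4, geometric multiplicity = 2

Determining the block sizes for each eigenvalue:
  λ = 1: with am = 4 and gm = 2, the partition is not yet determined (e.g. several partitions of 4 into 2 parts exist). Let N = A − (1)·I. Computing rank(N^1) = 2, rank(N^2) = 0; the number of blocks of size ≥ j is rank(N^{j−1}) − rank(N^j), giving [2, 2]. So we have 2 block(s) of size 2 → block sizes [2, 2]

Assembling the blocks gives a Jordan form
J =
  [1, 1, 0, 0]
  [0, 1, 0, 0]
  [0, 0, 1, 1]
  [0, 0, 0, 1]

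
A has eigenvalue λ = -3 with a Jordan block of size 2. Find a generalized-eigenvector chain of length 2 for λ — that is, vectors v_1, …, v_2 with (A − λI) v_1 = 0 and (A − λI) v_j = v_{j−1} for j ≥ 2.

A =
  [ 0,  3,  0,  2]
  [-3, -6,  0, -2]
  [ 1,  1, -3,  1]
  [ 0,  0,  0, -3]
A Jordan chain for λ = -3 of length 2:
v_1 = (3, -3, 1, 0)ᵀ
v_2 = (1, 0, 0, 0)ᵀ

Let N = A − (-3)·I. We want v_2 with N^2 v_2 = 0 but N^1 v_2 ≠ 0; then v_{j-1} := N · v_j for j = 2, …, 2.

Pick v_2 = (1, 0, 0, 0)ᵀ.
Then v_1 = N · v_2 = (3, -3, 1, 0)ᵀ.

Sanity check: (A − (-3)·I) v_1 = (0, 0, 0, 0)ᵀ = 0. ✓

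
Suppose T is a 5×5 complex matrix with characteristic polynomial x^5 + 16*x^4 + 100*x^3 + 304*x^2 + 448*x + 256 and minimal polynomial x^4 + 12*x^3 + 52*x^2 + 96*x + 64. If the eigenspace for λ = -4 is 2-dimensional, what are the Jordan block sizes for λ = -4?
Block sizes for λ = -4: [2, 1]

Step 1 — from the characteristic polynomial, algebraic multiplicity of λ = -4 is 3. From dim ker(T − (-4)·I) = 2, there are exactly 2 Jordan blocks for λ = -4.
Step 2 — from the minimal polynomial, the factor (x + 4)^2 tells us the largest block for λ = -4 has size 2.
Step 3 — with total size 3, 2 blocks, and largest block 2, the block sizes (in nonincreasing order) are [2, 1].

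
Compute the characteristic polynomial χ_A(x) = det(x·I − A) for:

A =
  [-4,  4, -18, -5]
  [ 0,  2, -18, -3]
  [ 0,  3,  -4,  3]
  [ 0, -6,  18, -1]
x^4 + 7*x^3 - 12*x^2 - 176*x - 320

Expanding det(x·I − A) (e.g. by cofactor expansion or by noting that A is similar to its Jordan form J, which has the same characteristic polynomial as A) gives
  χ_A(x) = x^4 + 7*x^3 - 12*x^2 - 176*x - 320
which factors as (x - 5)*(x + 4)^3. The eigenvalues (with algebraic multiplicities) are λ = -4 with multiplicity 3, λ = 5 with multiplicity 1.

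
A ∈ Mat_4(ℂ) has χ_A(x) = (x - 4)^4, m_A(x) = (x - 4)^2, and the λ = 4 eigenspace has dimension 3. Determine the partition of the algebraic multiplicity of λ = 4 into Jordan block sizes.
Block sizes for λ = 4: [2, 1, 1]

Step 1 — from the characteristic polynomial, algebraic multiplicity of λ = 4 is 4. From dim ker(A − (4)·I) = 3, there are exactly 3 Jordan blocks for λ = 4.
Step 2 — from the minimal polynomial, the factor (x − 4)^2 tells us the largest block for λ = 4 has size 2.
Step 3 — with total size 4, 3 blocks, and largest block 2, the block sizes (in nonincreasing order) are [2, 1, 1].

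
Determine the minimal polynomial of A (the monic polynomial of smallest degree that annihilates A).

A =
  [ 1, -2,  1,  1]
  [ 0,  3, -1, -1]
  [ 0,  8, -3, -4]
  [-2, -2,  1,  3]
x^3 - 3*x^2 + 3*x - 1

The characteristic polynomial is χ_A(x) = (x - 1)^4, so the eigenvalues are known. The minimal polynomial is
  m_A(x) = Π_λ (x − λ)^{k_λ}
where k_λ is the size of the *largest* Jordan block for λ (equivalently, the smallest k with (A − λI)^k v = 0 for every generalised eigenvector v of λ).

  λ = 1: largest Jordan block has size 3, contributing (x − 1)^3

So m_A(x) = (x - 1)^3 = x^3 - 3*x^2 + 3*x - 1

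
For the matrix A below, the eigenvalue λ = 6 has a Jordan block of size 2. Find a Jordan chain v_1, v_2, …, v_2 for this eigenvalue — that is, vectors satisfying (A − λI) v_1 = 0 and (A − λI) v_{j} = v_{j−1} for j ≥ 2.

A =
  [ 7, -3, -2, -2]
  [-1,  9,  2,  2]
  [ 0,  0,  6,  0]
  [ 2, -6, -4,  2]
A Jordan chain for λ = 6 of length 2:
v_1 = (1, -1, 0, 2)ᵀ
v_2 = (1, 0, 0, 0)ᵀ

Let N = A − (6)·I. We want v_2 with N^2 v_2 = 0 but N^1 v_2 ≠ 0; then v_{j-1} := N · v_j for j = 2, …, 2.

Pick v_2 = (1, 0, 0, 0)ᵀ.
Then v_1 = N · v_2 = (1, -1, 0, 2)ᵀ.

Sanity check: (A − (6)·I) v_1 = (0, 0, 0, 0)ᵀ = 0. ✓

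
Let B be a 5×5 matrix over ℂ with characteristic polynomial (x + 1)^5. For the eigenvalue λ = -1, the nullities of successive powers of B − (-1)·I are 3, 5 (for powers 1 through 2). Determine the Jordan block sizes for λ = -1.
Block sizes for λ = -1: [2, 2, 1]

From the dimensions of kernels of powers, the number of Jordan blocks of size at least j is d_j − d_{j−1} where d_j = dim ker(N^j) (with d_0 = 0). Computing the differences gives [3, 2].
The number of blocks of size exactly k is (#blocks of size ≥ k) − (#blocks of size ≥ k + 1), so the partition is: 1 block(s) of size 1, 2 block(s) of size 2.
In nonincreasing order the block sizes are [2, 2, 1].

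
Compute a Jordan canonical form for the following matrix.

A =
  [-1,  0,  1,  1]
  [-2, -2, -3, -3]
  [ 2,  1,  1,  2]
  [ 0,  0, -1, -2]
J_3(-1) ⊕ J_1(-1)

The characteristic polynomial is
  det(x·I − A) = x^4 + 4*x^3 + 6*x^2 + 4*x + 1 = (x + 1)^4

Eigenvalues and multiplicities (the geometric multiplicity of λ is n − rank(A − λI), which equals the number of Jordan blocks for λ):
  λ = -1: algebraic multiplicity = 4, geometric multiplicity = 2

Determining the block sizes for each eigenvalue:
  λ = -1: with am = 4 and gm = 2, the partition is not yet determined (e.g. several partitions of 4 into 2 parts exist). Let N = A − (-1)·I. Computing rank(N^1) = 2, rank(N^2) = 1, rank(N^3) = 0; the number of blocks of size ≥ j is rank(N^{j−1}) − rank(N^j), giving [2, 1, 1]. So we have 1 block(s) of size 3, 1 block(s) of size 1 → block sizes [3, 1]

Assembling the blocks gives a Jordan form
J =
  [-1,  1,  0,  0]
  [ 0, -1,  1,  0]
  [ 0,  0, -1,  0]
  [ 0,  0,  0, -1]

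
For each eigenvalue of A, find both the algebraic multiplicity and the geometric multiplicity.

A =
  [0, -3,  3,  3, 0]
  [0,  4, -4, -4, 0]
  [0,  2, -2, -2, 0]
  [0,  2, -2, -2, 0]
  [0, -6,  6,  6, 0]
λ = 0: alg = 5, geom = 4

Step 1 — factor the characteristic polynomial to read off the algebraic multiplicities:
  χ_A(x) = x^5

Step 2 — compute geometric multiplicities via the rank-nullity identity g(λ) = n − rank(A − λI):
  rank(A − (0)·I) = 1, so dim ker(A − (0)·I) = n − 1 = 4

Summary:
  λ = 0: algebraic multiplicity = 5, geometric multiplicity = 4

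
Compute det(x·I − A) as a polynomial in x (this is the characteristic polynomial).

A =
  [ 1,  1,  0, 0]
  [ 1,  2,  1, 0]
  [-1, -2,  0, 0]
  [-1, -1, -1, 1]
x^4 - 4*x^3 + 6*x^2 - 4*x + 1

Expanding det(x·I − A) (e.g. by cofactor expansion or by noting that A is similar to its Jordan form J, which has the same characteristic polynomial as A) gives
  χ_A(x) = x^4 - 4*x^3 + 6*x^2 - 4*x + 1
which factors as (x - 1)^4. The eigenvalues (with algebraic multiplicities) are λ = 1 with multiplicity 4.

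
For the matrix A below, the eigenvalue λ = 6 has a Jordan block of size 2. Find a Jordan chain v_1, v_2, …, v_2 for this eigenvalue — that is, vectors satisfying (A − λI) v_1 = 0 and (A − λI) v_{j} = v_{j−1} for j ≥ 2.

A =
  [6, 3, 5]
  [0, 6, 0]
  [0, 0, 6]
A Jordan chain for λ = 6 of length 2:
v_1 = (3, 0, 0)ᵀ
v_2 = (0, 1, 0)ᵀ

Let N = A − (6)·I. We want v_2 with N^2 v_2 = 0 but N^1 v_2 ≠ 0; then v_{j-1} := N · v_j for j = 2, …, 2.

Pick v_2 = (0, 1, 0)ᵀ.
Then v_1 = N · v_2 = (3, 0, 0)ᵀ.

Sanity check: (A − (6)·I) v_1 = (0, 0, 0)ᵀ = 0. ✓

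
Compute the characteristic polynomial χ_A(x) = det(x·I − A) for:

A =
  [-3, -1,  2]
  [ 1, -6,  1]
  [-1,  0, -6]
x^3 + 15*x^2 + 75*x + 125

Expanding det(x·I − A) (e.g. by cofactor expansion or by noting that A is similar to its Jordan form J, which has the same characteristic polynomial as A) gives
  χ_A(x) = x^3 + 15*x^2 + 75*x + 125
which factors as (x + 5)^3. The eigenvalues (with algebraic multiplicities) are λ = -5 with multiplicity 3.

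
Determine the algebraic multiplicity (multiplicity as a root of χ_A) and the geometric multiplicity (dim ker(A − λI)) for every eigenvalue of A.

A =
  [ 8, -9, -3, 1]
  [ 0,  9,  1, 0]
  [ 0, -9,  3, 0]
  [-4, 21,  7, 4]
λ = 6: alg = 4, geom = 2

Step 1 — factor the characteristic polynomial to read off the algebraic multiplicities:
  χ_A(x) = (x - 6)^4

Step 2 — compute geometric multiplicities via the rank-nullity identity g(λ) = n − rank(A − λI):
  rank(A − (6)·I) = 2, so dim ker(A − (6)·I) = n − 2 = 2

Summary:
  λ = 6: algebraic multiplicity = 4, geometric multiplicity = 2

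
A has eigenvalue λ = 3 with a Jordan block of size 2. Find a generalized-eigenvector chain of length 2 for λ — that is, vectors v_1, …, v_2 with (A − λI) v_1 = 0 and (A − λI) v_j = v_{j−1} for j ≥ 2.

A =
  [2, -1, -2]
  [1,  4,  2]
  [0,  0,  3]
A Jordan chain for λ = 3 of length 2:
v_1 = (-1, 1, 0)ᵀ
v_2 = (1, 0, 0)ᵀ

Let N = A − (3)·I. We want v_2 with N^2 v_2 = 0 but N^1 v_2 ≠ 0; then v_{j-1} := N · v_j for j = 2, …, 2.

Pick v_2 = (1, 0, 0)ᵀ.
Then v_1 = N · v_2 = (-1, 1, 0)ᵀ.

Sanity check: (A − (3)·I) v_1 = (0, 0, 0)ᵀ = 0. ✓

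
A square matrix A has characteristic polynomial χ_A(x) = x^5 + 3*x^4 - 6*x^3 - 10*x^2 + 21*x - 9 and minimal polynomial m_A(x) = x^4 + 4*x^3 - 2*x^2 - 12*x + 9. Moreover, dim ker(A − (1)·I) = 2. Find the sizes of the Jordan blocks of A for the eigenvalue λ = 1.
Block sizes for λ = 1: [2, 1]

Step 1 — from the characteristic polynomial, algebraic multiplicity of λ = 1 is 3. From dim ker(A − (1)·I) = 2, there are exactly 2 Jordan blocks for λ = 1.
Step 2 — from the minimal polynomial, the factor (x − 1)^2 tells us the largest block for λ = 1 has size 2.
Step 3 — with total size 3, 2 blocks, and largest block 2, the block sizes (in nonincreasing order) are [2, 1].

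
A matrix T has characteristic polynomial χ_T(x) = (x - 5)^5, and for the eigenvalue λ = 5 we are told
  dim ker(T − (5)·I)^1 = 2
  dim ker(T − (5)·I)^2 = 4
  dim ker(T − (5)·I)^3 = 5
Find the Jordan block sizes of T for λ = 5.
Block sizes for λ = 5: [3, 2]

From the dimensions of kernels of powers, the number of Jordan blocks of size at least j is d_j − d_{j−1} where d_j = dim ker(N^j) (with d_0 = 0). Computing the differences gives [2, 2, 1].
The number of blocks of size exactly k is (#blocks of size ≥ k) − (#blocks of size ≥ k + 1), so the partition is: 1 block(s) of size 2, 1 block(s) of size 3.
In nonincreasing order the block sizes are [3, 2].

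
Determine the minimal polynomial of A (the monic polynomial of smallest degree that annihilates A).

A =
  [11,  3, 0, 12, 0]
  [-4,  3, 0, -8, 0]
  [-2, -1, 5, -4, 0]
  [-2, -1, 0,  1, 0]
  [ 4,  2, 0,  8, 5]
x^2 - 10*x + 25

The characteristic polynomial is χ_A(x) = (x - 5)^5, so the eigenvalues are known. The minimal polynomial is
  m_A(x) = Π_λ (x − λ)^{k_λ}
where k_λ is the size of the *largest* Jordan block for λ (equivalently, the smallest k with (A − λI)^k v = 0 for every generalised eigenvector v of λ).

  λ = 5: largest Jordan block has size 2, contributing (x − 5)^2

So m_A(x) = (x - 5)^2 = x^2 - 10*x + 25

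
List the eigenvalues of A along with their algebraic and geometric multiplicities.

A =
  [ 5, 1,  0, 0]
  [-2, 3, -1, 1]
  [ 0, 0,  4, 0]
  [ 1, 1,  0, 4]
λ = 4: alg = 4, geom = 2

Step 1 — factor the characteristic polynomial to read off the algebraic multiplicities:
  χ_A(x) = (x - 4)^4

Step 2 — compute geometric multiplicities via the rank-nullity identity g(λ) = n − rank(A − λI):
  rank(A − (4)·I) = 2, so dim ker(A − (4)·I) = n − 2 = 2

Summary:
  λ = 4: algebraic multiplicity = 4, geometric multiplicity = 2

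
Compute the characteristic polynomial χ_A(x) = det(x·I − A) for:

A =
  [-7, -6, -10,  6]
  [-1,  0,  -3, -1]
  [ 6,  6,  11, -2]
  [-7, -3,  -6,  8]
x^4 - 12*x^3 + 54*x^2 - 108*x + 81

Expanding det(x·I − A) (e.g. by cofactor expansion or by noting that A is similar to its Jordan form J, which has the same characteristic polynomial as A) gives
  χ_A(x) = x^4 - 12*x^3 + 54*x^2 - 108*x + 81
which factors as (x - 3)^4. The eigenvalues (with algebraic multiplicities) are λ = 3 with multiplicity 4.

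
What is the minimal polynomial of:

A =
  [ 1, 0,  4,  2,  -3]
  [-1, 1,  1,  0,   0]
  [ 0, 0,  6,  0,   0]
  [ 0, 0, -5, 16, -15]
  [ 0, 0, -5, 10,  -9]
x^4 - 9*x^3 + 21*x^2 - 19*x + 6

The characteristic polynomial is χ_A(x) = (x - 6)^2*(x - 1)^3, so the eigenvalues are known. The minimal polynomial is
  m_A(x) = Π_λ (x − λ)^{k_λ}
where k_λ is the size of the *largest* Jordan block for λ (equivalently, the smallest k with (A − λI)^k v = 0 for every generalised eigenvector v of λ).

  λ = 1: largest Jordan block has size 3, contributing (x − 1)^3
  λ = 6: largest Jordan block has size 1, contributing (x − 6)

So m_A(x) = (x - 6)*(x - 1)^3 = x^4 - 9*x^3 + 21*x^2 - 19*x + 6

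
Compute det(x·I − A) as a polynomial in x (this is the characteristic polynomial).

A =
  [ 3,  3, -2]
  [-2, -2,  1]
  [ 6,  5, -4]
x^3 + 3*x^2 + 3*x + 1

Expanding det(x·I − A) (e.g. by cofactor expansion or by noting that A is similar to its Jordan form J, which has the same characteristic polynomial as A) gives
  χ_A(x) = x^3 + 3*x^2 + 3*x + 1
which factors as (x + 1)^3. The eigenvalues (with algebraic multiplicities) are λ = -1 with multiplicity 3.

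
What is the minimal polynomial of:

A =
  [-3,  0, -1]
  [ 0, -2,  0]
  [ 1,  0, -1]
x^2 + 4*x + 4

The characteristic polynomial is χ_A(x) = (x + 2)^3, so the eigenvalues are known. The minimal polynomial is
  m_A(x) = Π_λ (x − λ)^{k_λ}
where k_λ is the size of the *largest* Jordan block for λ (equivalently, the smallest k with (A − λI)^k v = 0 for every generalised eigenvector v of λ).

  λ = -2: largest Jordan block has size 2, contributing (x + 2)^2

So m_A(x) = (x + 2)^2 = x^2 + 4*x + 4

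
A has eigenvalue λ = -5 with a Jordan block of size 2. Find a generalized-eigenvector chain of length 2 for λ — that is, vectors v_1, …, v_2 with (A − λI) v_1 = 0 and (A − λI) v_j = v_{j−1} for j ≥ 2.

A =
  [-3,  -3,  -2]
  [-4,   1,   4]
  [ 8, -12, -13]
A Jordan chain for λ = -5 of length 2:
v_1 = (2, -4, 8)ᵀ
v_2 = (1, 0, 0)ᵀ

Let N = A − (-5)·I. We want v_2 with N^2 v_2 = 0 but N^1 v_2 ≠ 0; then v_{j-1} := N · v_j for j = 2, …, 2.

Pick v_2 = (1, 0, 0)ᵀ.
Then v_1 = N · v_2 = (2, -4, 8)ᵀ.

Sanity check: (A − (-5)·I) v_1 = (0, 0, 0)ᵀ = 0. ✓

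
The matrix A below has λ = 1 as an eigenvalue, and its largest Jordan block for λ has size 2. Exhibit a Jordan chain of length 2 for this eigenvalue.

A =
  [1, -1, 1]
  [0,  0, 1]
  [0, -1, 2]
A Jordan chain for λ = 1 of length 2:
v_1 = (-1, -1, -1)ᵀ
v_2 = (0, 1, 0)ᵀ

Let N = A − (1)·I. We want v_2 with N^2 v_2 = 0 but N^1 v_2 ≠ 0; then v_{j-1} := N · v_j for j = 2, …, 2.

Pick v_2 = (0, 1, 0)ᵀ.
Then v_1 = N · v_2 = (-1, -1, -1)ᵀ.

Sanity check: (A − (1)·I) v_1 = (0, 0, 0)ᵀ = 0. ✓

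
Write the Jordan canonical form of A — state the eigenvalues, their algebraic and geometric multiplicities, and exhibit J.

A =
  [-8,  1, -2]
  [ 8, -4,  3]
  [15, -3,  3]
J_3(-3)

The characteristic polynomial is
  det(x·I − A) = x^3 + 9*x^2 + 27*x + 27 = (x + 3)^3

Eigenvalues and multiplicities (the geometric multiplicity of λ is n − rank(A − λI), which equals the number of Jordan blocks for λ):
  λ = -3: algebraic multiplicity = 3, geometric multiplicity = 1

Determining the block sizes for each eigenvalue:
  λ = -3: one block (gm = 1), so the single block has size am = 3 → block sizes [3]

Assembling the blocks gives a Jordan form
J =
  [-3,  1,  0]
  [ 0, -3,  1]
  [ 0,  0, -3]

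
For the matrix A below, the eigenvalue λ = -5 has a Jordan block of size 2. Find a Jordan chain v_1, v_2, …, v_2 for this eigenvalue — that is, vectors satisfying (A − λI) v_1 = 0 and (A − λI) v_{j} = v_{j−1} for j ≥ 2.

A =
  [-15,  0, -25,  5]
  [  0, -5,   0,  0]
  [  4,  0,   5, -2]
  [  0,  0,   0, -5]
A Jordan chain for λ = -5 of length 2:
v_1 = (-10, 0, 4, 0)ᵀ
v_2 = (1, 0, 0, 0)ᵀ

Let N = A − (-5)·I. We want v_2 with N^2 v_2 = 0 but N^1 v_2 ≠ 0; then v_{j-1} := N · v_j for j = 2, …, 2.

Pick v_2 = (1, 0, 0, 0)ᵀ.
Then v_1 = N · v_2 = (-10, 0, 4, 0)ᵀ.

Sanity check: (A − (-5)·I) v_1 = (0, 0, 0, 0)ᵀ = 0. ✓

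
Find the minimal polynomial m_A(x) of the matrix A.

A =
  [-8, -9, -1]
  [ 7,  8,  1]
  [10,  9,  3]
x^3 - 3*x^2 + 4

The characteristic polynomial is χ_A(x) = (x - 2)^2*(x + 1), so the eigenvalues are known. The minimal polynomial is
  m_A(x) = Π_λ (x − λ)^{k_λ}
where k_λ is the size of the *largest* Jordan block for λ (equivalently, the smallest k with (A − λI)^k v = 0 for every generalised eigenvector v of λ).

  λ = -1: largest Jordan block has size 1, contributing (x + 1)
  λ = 2: largest Jordan block has size 2, contributing (x − 2)^2

So m_A(x) = (x - 2)^2*(x + 1) = x^3 - 3*x^2 + 4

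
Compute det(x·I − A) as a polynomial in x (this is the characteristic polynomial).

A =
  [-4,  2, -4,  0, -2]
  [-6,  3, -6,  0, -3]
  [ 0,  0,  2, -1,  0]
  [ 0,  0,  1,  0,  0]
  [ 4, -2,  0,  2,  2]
x^5 - 3*x^4 + 3*x^3 - x^2

Expanding det(x·I − A) (e.g. by cofactor expansion or by noting that A is similar to its Jordan form J, which has the same characteristic polynomial as A) gives
  χ_A(x) = x^5 - 3*x^4 + 3*x^3 - x^2
which factors as x^2*(x - 1)^3. The eigenvalues (with algebraic multiplicities) are λ = 0 with multiplicity 2, λ = 1 with multiplicity 3.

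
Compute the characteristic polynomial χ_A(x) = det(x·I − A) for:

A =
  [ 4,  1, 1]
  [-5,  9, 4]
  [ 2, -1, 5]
x^3 - 18*x^2 + 108*x - 216

Expanding det(x·I − A) (e.g. by cofactor expansion or by noting that A is similar to its Jordan form J, which has the same characteristic polynomial as A) gives
  χ_A(x) = x^3 - 18*x^2 + 108*x - 216
which factors as (x - 6)^3. The eigenvalues (with algebraic multiplicities) are λ = 6 with multiplicity 3.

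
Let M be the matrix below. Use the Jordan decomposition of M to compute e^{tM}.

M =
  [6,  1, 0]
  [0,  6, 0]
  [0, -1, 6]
e^{tM} =
  [exp(6*t), t*exp(6*t), 0]
  [0, exp(6*t), 0]
  [0, -t*exp(6*t), exp(6*t)]

Strategy: write M = P · J · P⁻¹ where J is a Jordan canonical form, so e^{tM} = P · e^{tJ} · P⁻¹, and e^{tJ} can be computed block-by-block.

M has Jordan form
J =
  [6, 1, 0]
  [0, 6, 0]
  [0, 0, 6]
(up to reordering of blocks).

Per-block formulas:
  For a 1×1 block at λ = 6: exp(t · [6]) = [e^(6t)].
  For a 2×2 Jordan block J_2(6): exp(t · J_2(6)) = e^(6t)·(I + t·N), where N is the 2×2 nilpotent shift.

After assembling e^{tJ} and conjugating by P, we get:

e^{tM} =
  [exp(6*t), t*exp(6*t), 0]
  [0, exp(6*t), 0]
  [0, -t*exp(6*t), exp(6*t)]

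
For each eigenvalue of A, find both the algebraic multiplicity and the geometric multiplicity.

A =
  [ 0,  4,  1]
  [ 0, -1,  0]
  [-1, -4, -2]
λ = -1: alg = 3, geom = 2

Step 1 — factor the characteristic polynomial to read off the algebraic multiplicities:
  χ_A(x) = (x + 1)^3

Step 2 — compute geometric multiplicities via the rank-nullity identity g(λ) = n − rank(A − λI):
  rank(A − (-1)·I) = 1, so dim ker(A − (-1)·I) = n − 1 = 2

Summary:
  λ = -1: algebraic multiplicity = 3, geometric multiplicity = 2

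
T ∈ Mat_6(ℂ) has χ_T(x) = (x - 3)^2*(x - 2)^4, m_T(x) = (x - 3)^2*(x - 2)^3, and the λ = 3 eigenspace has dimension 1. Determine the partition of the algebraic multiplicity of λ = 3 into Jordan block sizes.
Block sizes for λ = 3: [2]

Step 1 — from the characteristic polynomial, algebraic multiplicity of λ = 3 is 2. From dim ker(T − (3)·I) = 1, there are exactly 1 Jordan blocks for λ = 3.
Step 2 — from the minimal polynomial, the factor (x − 3)^2 tells us the largest block for λ = 3 has size 2.
Step 3 — with total size 2, 1 blocks, and largest block 2, the block sizes (in nonincreasing order) are [2].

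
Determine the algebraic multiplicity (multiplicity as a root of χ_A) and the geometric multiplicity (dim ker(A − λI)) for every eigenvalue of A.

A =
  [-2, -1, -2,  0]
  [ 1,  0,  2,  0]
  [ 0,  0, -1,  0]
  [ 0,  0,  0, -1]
λ = -1: alg = 4, geom = 3

Step 1 — factor the characteristic polynomial to read off the algebraic multiplicities:
  χ_A(x) = (x + 1)^4

Step 2 — compute geometric multiplicities via the rank-nullity identity g(λ) = n − rank(A − λI):
  rank(A − (-1)·I) = 1, so dim ker(A − (-1)·I) = n − 1 = 3

Summary:
  λ = -1: algebraic multiplicity = 4, geometric multiplicity = 3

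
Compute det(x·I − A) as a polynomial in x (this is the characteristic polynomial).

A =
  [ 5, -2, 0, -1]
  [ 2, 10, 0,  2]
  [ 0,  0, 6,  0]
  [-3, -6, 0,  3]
x^4 - 24*x^3 + 216*x^2 - 864*x + 1296

Expanding det(x·I − A) (e.g. by cofactor expansion or by noting that A is similar to its Jordan form J, which has the same characteristic polynomial as A) gives
  χ_A(x) = x^4 - 24*x^3 + 216*x^2 - 864*x + 1296
which factors as (x - 6)^4. The eigenvalues (with algebraic multiplicities) are λ = 6 with multiplicity 4.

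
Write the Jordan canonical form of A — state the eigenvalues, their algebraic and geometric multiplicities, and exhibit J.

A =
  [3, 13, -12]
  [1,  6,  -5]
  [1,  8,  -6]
J_3(1)

The characteristic polynomial is
  det(x·I − A) = x^3 - 3*x^2 + 3*x - 1 = (x - 1)^3

Eigenvalues and multiplicities (the geometric multiplicity of λ is n − rank(A − λI), which equals the number of Jordan blocks for λ):
  λ = 1: algebraic multiplicity = 3, geometric multiplicity = 1

Determining the block sizes for each eigenvalue:
  λ = 1: one block (gm = 1), so the single block has size am = 3 → block sizes [3]

Assembling the blocks gives a Jordan form
J =
  [1, 1, 0]
  [0, 1, 1]
  [0, 0, 1]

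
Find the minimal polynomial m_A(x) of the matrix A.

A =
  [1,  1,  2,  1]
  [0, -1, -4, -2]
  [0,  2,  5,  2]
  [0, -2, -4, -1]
x^2 - 2*x + 1

The characteristic polynomial is χ_A(x) = (x - 1)^4, so the eigenvalues are known. The minimal polynomial is
  m_A(x) = Π_λ (x − λ)^{k_λ}
where k_λ is the size of the *largest* Jordan block for λ (equivalently, the smallest k with (A − λI)^k v = 0 for every generalised eigenvector v of λ).

  λ = 1: largest Jordan block has size 2, contributing (x − 1)^2

So m_A(x) = (x - 1)^2 = x^2 - 2*x + 1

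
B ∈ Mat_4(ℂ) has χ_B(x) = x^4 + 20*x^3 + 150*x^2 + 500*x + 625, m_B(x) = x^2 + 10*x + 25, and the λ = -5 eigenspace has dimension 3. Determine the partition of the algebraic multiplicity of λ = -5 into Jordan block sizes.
Block sizes for λ = -5: [2, 1, 1]

Step 1 — from the characteristic polynomial, algebraic multiplicity of λ = -5 is 4. From dim ker(B − (-5)·I) = 3, there are exactly 3 Jordan blocks for λ = -5.
Step 2 — from the minimal polynomial, the factor (x + 5)^2 tells us the largest block for λ = -5 has size 2.
Step 3 — with total size 4, 3 blocks, and largest block 2, the block sizes (in nonincreasing order) are [2, 1, 1].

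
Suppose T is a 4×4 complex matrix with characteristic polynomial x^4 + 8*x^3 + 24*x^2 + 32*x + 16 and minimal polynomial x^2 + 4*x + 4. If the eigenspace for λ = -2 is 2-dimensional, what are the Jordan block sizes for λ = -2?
Block sizes for λ = -2: [2, 2]

Step 1 — from the characteristic polynomial, algebraic multiplicity of λ = -2 is 4. From dim ker(T − (-2)·I) = 2, there are exactly 2 Jordan blocks for λ = -2.
Step 2 — from the minimal polynomial, the factor (x + 2)^2 tells us the largest block for λ = -2 has size 2.
Step 3 — with total size 4, 2 blocks, and largest block 2, the block sizes (in nonincreasing order) are [2, 2].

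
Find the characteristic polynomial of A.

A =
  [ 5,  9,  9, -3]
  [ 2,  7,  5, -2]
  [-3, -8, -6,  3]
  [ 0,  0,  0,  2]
x^4 - 8*x^3 + 24*x^2 - 32*x + 16

Expanding det(x·I − A) (e.g. by cofactor expansion or by noting that A is similar to its Jordan form J, which has the same characteristic polynomial as A) gives
  χ_A(x) = x^4 - 8*x^3 + 24*x^2 - 32*x + 16
which factors as (x - 2)^4. The eigenvalues (with algebraic multiplicities) are λ = 2 with multiplicity 4.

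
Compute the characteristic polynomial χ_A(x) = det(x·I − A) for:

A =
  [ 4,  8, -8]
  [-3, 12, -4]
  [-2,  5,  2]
x^3 - 18*x^2 + 108*x - 216

Expanding det(x·I − A) (e.g. by cofactor expansion or by noting that A is similar to its Jordan form J, which has the same characteristic polynomial as A) gives
  χ_A(x) = x^3 - 18*x^2 + 108*x - 216
which factors as (x - 6)^3. The eigenvalues (with algebraic multiplicities) are λ = 6 with multiplicity 3.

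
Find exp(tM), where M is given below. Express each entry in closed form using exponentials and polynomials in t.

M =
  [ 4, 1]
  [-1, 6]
e^{tM} =
  [-t*exp(5*t) + exp(5*t), t*exp(5*t)]
  [-t*exp(5*t), t*exp(5*t) + exp(5*t)]

Strategy: write M = P · J · P⁻¹ where J is a Jordan canonical form, so e^{tM} = P · e^{tJ} · P⁻¹, and e^{tJ} can be computed block-by-block.

M has Jordan form
J =
  [5, 1]
  [0, 5]
(up to reordering of blocks).

Per-block formulas:
  For a 2×2 Jordan block J_2(5): exp(t · J_2(5)) = e^(5t)·(I + t·N), where N is the 2×2 nilpotent shift.

After assembling e^{tJ} and conjugating by P, we get:

e^{tM} =
  [-t*exp(5*t) + exp(5*t), t*exp(5*t)]
  [-t*exp(5*t), t*exp(5*t) + exp(5*t)]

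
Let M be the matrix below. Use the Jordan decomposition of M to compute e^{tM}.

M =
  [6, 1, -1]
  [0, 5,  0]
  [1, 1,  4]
e^{tM} =
  [t*exp(5*t) + exp(5*t), t*exp(5*t), -t*exp(5*t)]
  [0, exp(5*t), 0]
  [t*exp(5*t), t*exp(5*t), -t*exp(5*t) + exp(5*t)]

Strategy: write M = P · J · P⁻¹ where J is a Jordan canonical form, so e^{tM} = P · e^{tJ} · P⁻¹, and e^{tJ} can be computed block-by-block.

M has Jordan form
J =
  [5, 1, 0]
  [0, 5, 0]
  [0, 0, 5]
(up to reordering of blocks).

Per-block formulas:
  For a 2×2 Jordan block J_2(5): exp(t · J_2(5)) = e^(5t)·(I + t·N), where N is the 2×2 nilpotent shift.
  For a 1×1 block at λ = 5: exp(t · [5]) = [e^(5t)].

After assembling e^{tJ} and conjugating by P, we get:

e^{tM} =
  [t*exp(5*t) + exp(5*t), t*exp(5*t), -t*exp(5*t)]
  [0, exp(5*t), 0]
  [t*exp(5*t), t*exp(5*t), -t*exp(5*t) + exp(5*t)]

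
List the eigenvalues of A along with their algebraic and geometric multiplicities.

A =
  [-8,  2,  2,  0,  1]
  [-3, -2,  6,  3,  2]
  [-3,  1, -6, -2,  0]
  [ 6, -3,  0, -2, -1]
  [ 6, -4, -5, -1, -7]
λ = -5: alg = 5, geom = 2

Step 1 — factor the characteristic polynomial to read off the algebraic multiplicities:
  χ_A(x) = (x + 5)^5

Step 2 — compute geometric multiplicities via the rank-nullity identity g(λ) = n − rank(A − λI):
  rank(A − (-5)·I) = 3, so dim ker(A − (-5)·I) = n − 3 = 2

Summary:
  λ = -5: algebraic multiplicity = 5, geometric multiplicity = 2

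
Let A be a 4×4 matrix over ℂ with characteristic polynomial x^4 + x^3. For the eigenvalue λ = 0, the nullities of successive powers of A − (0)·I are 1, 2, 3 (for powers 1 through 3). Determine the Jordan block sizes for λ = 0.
Block sizes for λ = 0: [3]

From the dimensions of kernels of powers, the number of Jordan blocks of size at least j is d_j − d_{j−1} where d_j = dim ker(N^j) (with d_0 = 0). Computing the differences gives [1, 1, 1].
The number of blocks of size exactly k is (#blocks of size ≥ k) − (#blocks of size ≥ k + 1), so the partition is: 1 block(s) of size 3.
In nonincreasing order the block sizes are [3].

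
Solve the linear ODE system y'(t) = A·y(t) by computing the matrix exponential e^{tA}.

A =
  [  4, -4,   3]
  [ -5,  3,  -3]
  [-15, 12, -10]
e^{tA} =
  [5*t*exp(-t) + exp(-t), -4*t*exp(-t), 3*t*exp(-t)]
  [-5*t*exp(-t), 4*t*exp(-t) + exp(-t), -3*t*exp(-t)]
  [-15*t*exp(-t), 12*t*exp(-t), -9*t*exp(-t) + exp(-t)]

Strategy: write A = P · J · P⁻¹ where J is a Jordan canonical form, so e^{tA} = P · e^{tJ} · P⁻¹, and e^{tJ} can be computed block-by-block.

A has Jordan form
J =
  [-1,  1,  0]
  [ 0, -1,  0]
  [ 0,  0, -1]
(up to reordering of blocks).

Per-block formulas:
  For a 1×1 block at λ = -1: exp(t · [-1]) = [e^(-1t)].
  For a 2×2 Jordan block J_2(-1): exp(t · J_2(-1)) = e^(-1t)·(I + t·N), where N is the 2×2 nilpotent shift.

After assembling e^{tJ} and conjugating by P, we get:

e^{tA} =
  [5*t*exp(-t) + exp(-t), -4*t*exp(-t), 3*t*exp(-t)]
  [-5*t*exp(-t), 4*t*exp(-t) + exp(-t), -3*t*exp(-t)]
  [-15*t*exp(-t), 12*t*exp(-t), -9*t*exp(-t) + exp(-t)]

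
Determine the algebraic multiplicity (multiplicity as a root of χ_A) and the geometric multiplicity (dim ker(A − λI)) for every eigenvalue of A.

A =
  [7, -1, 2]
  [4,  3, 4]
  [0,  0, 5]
λ = 5: alg = 3, geom = 2

Step 1 — factor the characteristic polynomial to read off the algebraic multiplicities:
  χ_A(x) = (x - 5)^3

Step 2 — compute geometric multiplicities via the rank-nullity identity g(λ) = n − rank(A − λI):
  rank(A − (5)·I) = 1, so dim ker(A − (5)·I) = n − 1 = 2

Summary:
  λ = 5: algebraic multiplicity = 3, geometric multiplicity = 2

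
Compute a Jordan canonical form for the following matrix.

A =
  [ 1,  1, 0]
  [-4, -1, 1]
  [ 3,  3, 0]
J_3(0)

The characteristic polynomial is
  det(x·I − A) = x^3

Eigenvalues and multiplicities (the geometric multiplicity of λ is n − rank(A − λI), which equals the number of Jordan blocks for λ):
  λ = 0: algebraic multiplicity = 3, geometric multiplicity = 1

Determining the block sizes for each eigenvalue:
  λ = 0: one block (gm = 1), so the single block has size am = 3 → block sizes [3]

Assembling the blocks gives a Jordan form
J =
  [0, 1, 0]
  [0, 0, 1]
  [0, 0, 0]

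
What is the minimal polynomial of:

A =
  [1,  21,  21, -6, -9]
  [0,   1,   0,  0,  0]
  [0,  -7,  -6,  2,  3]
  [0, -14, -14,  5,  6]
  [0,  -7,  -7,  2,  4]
x^2 - 2*x + 1

The characteristic polynomial is χ_A(x) = (x - 1)^5, so the eigenvalues are known. The minimal polynomial is
  m_A(x) = Π_λ (x − λ)^{k_λ}
where k_λ is the size of the *largest* Jordan block for λ (equivalently, the smallest k with (A − λI)^k v = 0 for every generalised eigenvector v of λ).

  λ = 1: largest Jordan block has size 2, contributing (x − 1)^2

So m_A(x) = (x - 1)^2 = x^2 - 2*x + 1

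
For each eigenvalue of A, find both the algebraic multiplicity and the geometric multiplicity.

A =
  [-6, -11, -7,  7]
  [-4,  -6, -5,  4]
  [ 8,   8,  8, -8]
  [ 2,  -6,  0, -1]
λ = -2: alg = 3, geom = 1; λ = 1: alg = 1, geom = 1

Step 1 — factor the characteristic polynomial to read off the algebraic multiplicities:
  χ_A(x) = (x - 1)*(x + 2)^3

Step 2 — compute geometric multiplicities via the rank-nullity identity g(λ) = n − rank(A − λI):
  rank(A − (-2)·I) = 3, so dim ker(A − (-2)·I) = n − 3 = 1
  rank(A − (1)·I) = 3, so dim ker(A − (1)·I) = n − 3 = 1

Summary:
  λ = -2: algebraic multiplicity = 3, geometric multiplicity = 1
  λ = 1: algebraic multiplicity = 1, geometric multiplicity = 1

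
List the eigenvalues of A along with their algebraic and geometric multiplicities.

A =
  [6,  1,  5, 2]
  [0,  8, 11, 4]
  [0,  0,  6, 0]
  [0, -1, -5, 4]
λ = 6: alg = 4, geom = 2

Step 1 — factor the characteristic polynomial to read off the algebraic multiplicities:
  χ_A(x) = (x - 6)^4

Step 2 — compute geometric multiplicities via the rank-nullity identity g(λ) = n − rank(A − λI):
  rank(A − (6)·I) = 2, so dim ker(A − (6)·I) = n − 2 = 2

Summary:
  λ = 6: algebraic multiplicity = 4, geometric multiplicity = 2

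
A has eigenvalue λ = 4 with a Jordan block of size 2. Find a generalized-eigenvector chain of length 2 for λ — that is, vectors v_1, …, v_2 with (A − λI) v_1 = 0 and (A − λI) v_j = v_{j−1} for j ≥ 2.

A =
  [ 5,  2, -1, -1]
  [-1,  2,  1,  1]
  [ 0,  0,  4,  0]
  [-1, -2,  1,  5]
A Jordan chain for λ = 4 of length 2:
v_1 = (1, -1, 0, -1)ᵀ
v_2 = (1, 0, 0, 0)ᵀ

Let N = A − (4)·I. We want v_2 with N^2 v_2 = 0 but N^1 v_2 ≠ 0; then v_{j-1} := N · v_j for j = 2, …, 2.

Pick v_2 = (1, 0, 0, 0)ᵀ.
Then v_1 = N · v_2 = (1, -1, 0, -1)ᵀ.

Sanity check: (A − (4)·I) v_1 = (0, 0, 0, 0)ᵀ = 0. ✓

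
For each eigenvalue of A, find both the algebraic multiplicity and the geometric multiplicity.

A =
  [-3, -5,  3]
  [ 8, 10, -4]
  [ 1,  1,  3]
λ = 2: alg = 1, geom = 1; λ = 4: alg = 2, geom = 1

Step 1 — factor the characteristic polynomial to read off the algebraic multiplicities:
  χ_A(x) = (x - 4)^2*(x - 2)

Step 2 — compute geometric multiplicities via the rank-nullity identity g(λ) = n − rank(A − λI):
  rank(A − (2)·I) = 2, so dim ker(A − (2)·I) = n − 2 = 1
  rank(A − (4)·I) = 2, so dim ker(A − (4)·I) = n − 2 = 1

Summary:
  λ = 2: algebraic multiplicity = 1, geometric multiplicity = 1
  λ = 4: algebraic multiplicity = 2, geometric multiplicity = 1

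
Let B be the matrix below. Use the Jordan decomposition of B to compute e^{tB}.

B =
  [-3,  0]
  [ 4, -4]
e^{tB} =
  [exp(-3*t), 0]
  [4*exp(-3*t) - 4*exp(-4*t), exp(-4*t)]

Strategy: write B = P · J · P⁻¹ where J is a Jordan canonical form, so e^{tB} = P · e^{tJ} · P⁻¹, and e^{tJ} can be computed block-by-block.

B has Jordan form
J =
  [-4,  0]
  [ 0, -3]
(up to reordering of blocks).

Per-block formulas:
  For a 1×1 block at λ = -3: exp(t · [-3]) = [e^(-3t)].
  For a 1×1 block at λ = -4: exp(t · [-4]) = [e^(-4t)].

After assembling e^{tJ} and conjugating by P, we get:

e^{tB} =
  [exp(-3*t), 0]
  [4*exp(-3*t) - 4*exp(-4*t), exp(-4*t)]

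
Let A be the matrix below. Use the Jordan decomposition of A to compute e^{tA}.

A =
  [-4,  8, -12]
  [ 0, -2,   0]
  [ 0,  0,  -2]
e^{tA} =
  [exp(-4*t), 4*exp(-2*t) - 4*exp(-4*t), -6*exp(-2*t) + 6*exp(-4*t)]
  [0, exp(-2*t), 0]
  [0, 0, exp(-2*t)]

Strategy: write A = P · J · P⁻¹ where J is a Jordan canonical form, so e^{tA} = P · e^{tJ} · P⁻¹, and e^{tJ} can be computed block-by-block.

A has Jordan form
J =
  [-4,  0,  0]
  [ 0, -2,  0]
  [ 0,  0, -2]
(up to reordering of blocks).

Per-block formulas:
  For a 1×1 block at λ = -4: exp(t · [-4]) = [e^(-4t)].
  For a 1×1 block at λ = -2: exp(t · [-2]) = [e^(-2t)].

After assembling e^{tJ} and conjugating by P, we get:

e^{tA} =
  [exp(-4*t), 4*exp(-2*t) - 4*exp(-4*t), -6*exp(-2*t) + 6*exp(-4*t)]
  [0, exp(-2*t), 0]
  [0, 0, exp(-2*t)]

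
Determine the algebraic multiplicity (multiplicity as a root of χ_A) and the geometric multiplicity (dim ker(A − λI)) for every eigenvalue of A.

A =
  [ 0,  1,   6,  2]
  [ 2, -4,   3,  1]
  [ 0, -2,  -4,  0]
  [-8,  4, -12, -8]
λ = -4: alg = 4, geom = 2

Step 1 — factor the characteristic polynomial to read off the algebraic multiplicities:
  χ_A(x) = (x + 4)^4

Step 2 — compute geometric multiplicities via the rank-nullity identity g(λ) = n − rank(A − λI):
  rank(A − (-4)·I) = 2, so dim ker(A − (-4)·I) = n − 2 = 2

Summary:
  λ = -4: algebraic multiplicity = 4, geometric multiplicity = 2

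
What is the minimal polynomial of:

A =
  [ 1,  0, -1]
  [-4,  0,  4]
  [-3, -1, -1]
x^3

The characteristic polynomial is χ_A(x) = x^3, so the eigenvalues are known. The minimal polynomial is
  m_A(x) = Π_λ (x − λ)^{k_λ}
where k_λ is the size of the *largest* Jordan block for λ (equivalently, the smallest k with (A − λI)^k v = 0 for every generalised eigenvector v of λ).

  λ = 0: largest Jordan block has size 3, contributing (x − 0)^3

So m_A(x) = x^3 = x^3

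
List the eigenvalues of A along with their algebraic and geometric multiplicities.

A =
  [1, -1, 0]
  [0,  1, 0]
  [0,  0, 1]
λ = 1: alg = 3, geom = 2

Step 1 — factor the characteristic polynomial to read off the algebraic multiplicities:
  χ_A(x) = (x - 1)^3

Step 2 — compute geometric multiplicities via the rank-nullity identity g(λ) = n − rank(A − λI):
  rank(A − (1)·I) = 1, so dim ker(A − (1)·I) = n − 1 = 2

Summary:
  λ = 1: algebraic multiplicity = 3, geometric multiplicity = 2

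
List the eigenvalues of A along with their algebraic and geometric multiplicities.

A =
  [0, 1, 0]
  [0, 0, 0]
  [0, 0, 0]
λ = 0: alg = 3, geom = 2

Step 1 — factor the characteristic polynomial to read off the algebraic multiplicities:
  χ_A(x) = x^3

Step 2 — compute geometric multiplicities via the rank-nullity identity g(λ) = n − rank(A − λI):
  rank(A − (0)·I) = 1, so dim ker(A − (0)·I) = n − 1 = 2

Summary:
  λ = 0: algebraic multiplicity = 3, geometric multiplicity = 2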